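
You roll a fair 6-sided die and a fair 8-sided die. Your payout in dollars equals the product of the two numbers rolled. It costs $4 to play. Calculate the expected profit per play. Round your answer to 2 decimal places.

$11.75

Distribution of the product of the two numbers rolled: 1 w.p. 1/48, 2 w.p. 1/24, 3 w.p. 1/24, 4 w.p. 1/16, 5 w.p. 1/24, 6 w.p. 1/12, …
E[payout] = (1/48)·1 + (1/24)·2 + (1/24)·3 + (1/16)·4 + (1/24)·5 + (1/12)·6 + (1/48)·7 + (1/16)·8 + (1/48)·9 + (1/24)·10 + (1/12)·12 + (1/48)·14 + (1/24)·15 + (1/24)·16 + (1/24)·18 + (1/24)·20 + (1/48)·21 + (1/16)·24 + (1/48)·25 + (1/48)·28 + (1/24)·30 + (1/48)·32 + (1/48)·35 + (1/48)·36 + (1/48)·40 + (1/48)·42 + (1/48)·48 = 63/4
Expected profit = 63/4 − 4 = 47/4 ≈ $11.75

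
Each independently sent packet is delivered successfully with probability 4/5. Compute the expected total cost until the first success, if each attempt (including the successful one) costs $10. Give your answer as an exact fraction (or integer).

E[#attempts] = 1/p = 5/4; E[cost] = 10·5/4 = 25/2.

25/2 dollars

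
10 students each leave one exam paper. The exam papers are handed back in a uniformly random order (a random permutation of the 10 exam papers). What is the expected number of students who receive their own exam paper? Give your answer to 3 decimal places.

Let Xᵢ = 1 if person i gets their own exam paper. For each i, P(Xᵢ=1) = 1/10.
By linearity of expectation, E[X₁+…+X_10] = 10·(1/10) = 1.
≈ 1.000

1.000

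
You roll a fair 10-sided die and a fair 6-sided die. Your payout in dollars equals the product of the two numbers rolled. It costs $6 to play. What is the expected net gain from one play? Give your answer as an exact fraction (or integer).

Distribution of the product of the two numbers rolled: 1 w.p. 1/60, 2 w.p. 1/30, 3 w.p. 1/30, 4 w.p. 1/20, 5 w.p. 1/30, 6 w.p. 1/15, …
E[payout] = (1/60)·1 + (1/30)·2 + (1/30)·3 + (1/20)·4 + (1/30)·5 + (1/15)·6 + (1/60)·7 + (1/20)·8 + (1/30)·9 + (1/20)·10 + (1/15)·12 + (1/60)·14 + (1/30)·15 + (1/30)·16 + (1/20)·18 + (1/20)·20 + (1/60)·21 + (1/20)·24 + (1/60)·25 + (1/60)·27 + (1/60)·28 + (1/20)·30 + (1/60)·32 + (1/60)·35 + (1/30)·36 + (1/30)·40 + (1/60)·42 + (1/60)·45 + (1/60)·48 + (1/60)·50 + (1/60)·54 + (1/60)·60 = 77/4
Expected profit = 77/4 − 6 = 53/4

53/4 dollars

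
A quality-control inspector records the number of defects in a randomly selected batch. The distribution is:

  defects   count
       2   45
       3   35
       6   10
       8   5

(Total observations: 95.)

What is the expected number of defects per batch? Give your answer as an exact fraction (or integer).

59/19

Total = 95, so P(defects=2) = 45/95, etc.
E[X] = (9/19)·2 + (7/19)·3 + (2/19)·6 + (1/19)·8
     = 59/19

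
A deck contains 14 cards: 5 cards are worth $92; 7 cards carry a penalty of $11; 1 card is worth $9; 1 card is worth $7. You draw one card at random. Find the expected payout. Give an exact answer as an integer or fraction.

57/2 dollars

E[payout] = (5/14)·92 + (7/14)·(-11) + (1/14)·9 + (1/14)·7 = 57/2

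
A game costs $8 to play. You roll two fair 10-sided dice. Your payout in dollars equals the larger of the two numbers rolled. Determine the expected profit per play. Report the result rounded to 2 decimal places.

-$0.85

Distribution of the larger of the two numbers rolled: 1 w.p. 1/100, 2 w.p. 3/100, 3 w.p. 1/20, 4 w.p. 7/100, 5 w.p. 9/100, 6 w.p. 11/100, …
E[payout] = (1/100)·1 + (3/100)·2 + (1/20)·3 + (7/100)·4 + (9/100)·5 + (11/100)·6 + (13/100)·7 + (3/20)·8 + (17/100)·9 + (19/100)·10 = 143/20
Expected profit = 143/20 − 8 = -17/20 ≈ -$0.85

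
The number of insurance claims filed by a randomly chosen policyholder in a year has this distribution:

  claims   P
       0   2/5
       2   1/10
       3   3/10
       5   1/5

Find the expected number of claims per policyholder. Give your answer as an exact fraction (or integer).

E[X] = (2/5)·0 + (1/10)·2 + (3/10)·3 + (1/5)·5
     = 21/10

21/10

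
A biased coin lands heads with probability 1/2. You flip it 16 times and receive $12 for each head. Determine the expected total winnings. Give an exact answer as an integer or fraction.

E[#heads] = 16·1/2 = 8 (linearity over flips).
E[winnings] = 12·8 = 96.

$96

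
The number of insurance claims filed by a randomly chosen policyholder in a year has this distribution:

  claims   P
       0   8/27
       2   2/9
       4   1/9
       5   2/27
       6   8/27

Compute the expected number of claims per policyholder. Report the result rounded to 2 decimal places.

E[X] = (8/27)·0 + (2/9)·2 + (1/9)·4 + (2/27)·5 + (8/27)·6
     = 82/27 ≈ 3.04

3.04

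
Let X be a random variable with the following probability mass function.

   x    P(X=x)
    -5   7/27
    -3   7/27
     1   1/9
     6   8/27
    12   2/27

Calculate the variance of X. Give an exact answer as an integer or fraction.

E[X] = (7/27)·(-5) + (7/27)·(-3) + (1/9)·1 + (8/27)·6 + (2/27)·12 = 19/27
E[X²] = (7/27)·25 + (7/27)·9 + (1/9)·1 + (8/27)·36 + (2/27)·144 = 817/27
Var(X) = 817/27 − (19/27)² = 21698/729

21698/729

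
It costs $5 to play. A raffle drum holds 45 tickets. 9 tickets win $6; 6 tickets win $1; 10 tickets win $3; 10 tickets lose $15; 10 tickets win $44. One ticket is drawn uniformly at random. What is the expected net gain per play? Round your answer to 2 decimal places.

E[payout] = (9/45)·6 + (6/45)·1 + (10/45)·3 + (10/45)·(-15) + (10/45)·44 = 76/9
Expected profit = 76/9 − 5 = 31/9 ≈ $3.44

$3.44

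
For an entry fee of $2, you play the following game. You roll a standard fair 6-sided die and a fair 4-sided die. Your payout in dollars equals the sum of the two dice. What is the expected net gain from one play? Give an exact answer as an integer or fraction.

Distribution of the sum of the two dice: 2 w.p. 1/24, 3 w.p. 1/12, 4 w.p. 1/8, 5 w.p. 1/6, 6 w.p. 1/6, 7 w.p. 1/6, …
E[payout] = (1/24)·2 + (1/12)·3 + (1/8)·4 + (1/6)·5 + (1/6)·6 + (1/6)·7 + (1/8)·8 + (1/12)·9 + (1/24)·10 = 6
Expected profit = 6 − 2 = 4

$4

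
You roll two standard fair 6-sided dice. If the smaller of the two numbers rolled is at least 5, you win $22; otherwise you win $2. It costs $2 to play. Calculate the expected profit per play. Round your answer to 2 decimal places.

E[payout] = (8/9)·2 + (1/9)·22 = 38/9
Expected profit = 38/9 − 2 = 20/9 ≈ $2.22

$2.22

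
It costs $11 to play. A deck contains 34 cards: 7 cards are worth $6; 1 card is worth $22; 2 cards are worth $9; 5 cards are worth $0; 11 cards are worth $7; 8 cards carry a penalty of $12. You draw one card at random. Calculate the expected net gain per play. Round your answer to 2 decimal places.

E[payout] = (7/34)·6 + (1/34)·22 + (2/34)·9 + (5/34)·0 + (11/34)·7 + (8/34)·(-12) = 63/34
Expected profit = 63/34 − 11 = -311/34 ≈ -$9.15

-$9.15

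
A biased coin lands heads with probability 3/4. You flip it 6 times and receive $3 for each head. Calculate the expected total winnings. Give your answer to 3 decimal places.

$13.500

E[#heads] = 6·3/4 = 9/2 (linearity over flips).
E[winnings] = 3·9/2 = 27/2.
≈ 13.500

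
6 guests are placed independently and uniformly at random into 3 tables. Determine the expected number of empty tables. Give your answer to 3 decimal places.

0.263

Let Xⱼ=1 if table j is empty. P(Xⱼ=1) = ((3-1)/3)^6 = 64/729.
By linearity, E[#empty] = 3·64/729 = 64/243.
≈ 0.263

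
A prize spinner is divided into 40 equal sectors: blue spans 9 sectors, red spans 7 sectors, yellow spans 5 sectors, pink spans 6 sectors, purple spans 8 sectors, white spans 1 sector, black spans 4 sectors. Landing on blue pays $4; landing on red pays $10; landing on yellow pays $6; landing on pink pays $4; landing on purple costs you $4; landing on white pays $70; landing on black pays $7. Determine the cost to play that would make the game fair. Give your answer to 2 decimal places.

$5.65

E[payout] = (9/40)·4 + (7/40)·10 + (5/40)·6 + (6/40)·4 + (8/40)·(-4) + (1/40)·70 + (4/40)·7 = 113/20
Fair fee = E[payout] = 113/20 ≈ $5.65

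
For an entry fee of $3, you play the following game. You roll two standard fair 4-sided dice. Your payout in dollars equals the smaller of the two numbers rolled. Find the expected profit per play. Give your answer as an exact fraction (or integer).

-9/8 dollars

Distribution of the smaller of the two numbers rolled: 1 w.p. 7/16, 2 w.p. 5/16, 3 w.p. 3/16, 4 w.p. 1/16
E[payout] = (7/16)·1 + (5/16)·2 + (3/16)·3 + (1/16)·4 = 15/8
Expected profit = 15/8 − 3 = -9/8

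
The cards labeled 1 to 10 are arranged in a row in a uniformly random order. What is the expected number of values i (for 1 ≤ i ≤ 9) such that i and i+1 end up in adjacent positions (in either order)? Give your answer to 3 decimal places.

1.800

For each i ∈ {1,…,9}, let Xᵢ = 1 if i and i+1 are adjacent. P(Xᵢ=1) = 2·(10−1)!/10! = 2/10.
By linearity, E[ΣXᵢ] = (9)·(2/10) = 9/5.
≈ 1.800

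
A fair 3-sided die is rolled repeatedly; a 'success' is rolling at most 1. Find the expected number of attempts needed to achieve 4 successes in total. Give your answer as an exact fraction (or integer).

12

By linearity (sum of 4 independent geometric waits), E[trials] = 4/p = 4/(1/3) = 12.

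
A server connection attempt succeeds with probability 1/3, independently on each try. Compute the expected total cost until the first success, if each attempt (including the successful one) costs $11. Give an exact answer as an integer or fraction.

E[#attempts] = 1/p = 3; E[cost] = 11·3 = 33.

$33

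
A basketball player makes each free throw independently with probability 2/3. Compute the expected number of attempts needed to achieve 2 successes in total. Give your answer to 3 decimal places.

3.000

By linearity (sum of 2 independent geometric waits), E[trials] = 2/p = 2/(2/3) = 3.
≈ 3.000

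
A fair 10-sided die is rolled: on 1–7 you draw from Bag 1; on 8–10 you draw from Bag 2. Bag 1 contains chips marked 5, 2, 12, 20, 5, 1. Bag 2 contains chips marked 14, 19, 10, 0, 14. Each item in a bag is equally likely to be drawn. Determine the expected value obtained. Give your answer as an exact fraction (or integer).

867/100

E[X | Bag 1] = (5 + 2 + 12 + 20 + 5 + 1)/6 = 15/2
E[X | Bag 2] = (14 + 19 + 10 + 0 + 14)/5 = 57/5
E[X] = (7/10)·15/2 + (3/10)·57/5 = 867/100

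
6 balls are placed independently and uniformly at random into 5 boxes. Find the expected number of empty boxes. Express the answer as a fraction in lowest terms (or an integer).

Let Xⱼ=1 if box j is empty. P(Xⱼ=1) = ((5-1)/5)^6 = 4096/15625.
By linearity, E[#empty] = 5·4096/15625 = 4096/3125.

4096/3125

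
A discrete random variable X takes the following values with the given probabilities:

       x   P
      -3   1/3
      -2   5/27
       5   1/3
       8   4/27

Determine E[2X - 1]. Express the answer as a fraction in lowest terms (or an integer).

E[2x-1] = (1/3)·(-7) + (5/27)·(-5) + (1/3)·9 + (4/27)·15
     = 53/27

53/27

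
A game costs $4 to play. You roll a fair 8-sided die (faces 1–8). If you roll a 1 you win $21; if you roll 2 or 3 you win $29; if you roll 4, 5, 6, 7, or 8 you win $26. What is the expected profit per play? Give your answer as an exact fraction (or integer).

E[payout] = (1/8)·21 + (5/8)·26 + (1/4)·29 = 209/8
Expected profit = 209/8 − 4 = 177/8

177/8 dollars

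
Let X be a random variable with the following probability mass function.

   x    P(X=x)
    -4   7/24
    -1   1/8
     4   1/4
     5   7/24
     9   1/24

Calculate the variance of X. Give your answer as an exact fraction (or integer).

9839/576

E[X] = (7/24)·(-4) + (1/8)·(-1) + (1/4)·4 + (7/24)·5 + (1/24)·9 = 37/24
E[X²] = (7/24)·16 + (1/8)·1 + (1/4)·16 + (7/24)·25 + (1/24)·81 = 467/24
Var(X) = 467/24 − (37/24)² = 9839/576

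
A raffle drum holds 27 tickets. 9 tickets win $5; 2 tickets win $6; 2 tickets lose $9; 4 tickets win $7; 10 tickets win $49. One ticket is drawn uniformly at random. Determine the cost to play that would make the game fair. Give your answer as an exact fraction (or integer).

E[payout] = (9/27)·5 + (2/27)·6 + (2/27)·(-9) + (4/27)·7 + (10/27)·49 = 557/27
Fair fee = E[payout] = 557/27

557/27 dollars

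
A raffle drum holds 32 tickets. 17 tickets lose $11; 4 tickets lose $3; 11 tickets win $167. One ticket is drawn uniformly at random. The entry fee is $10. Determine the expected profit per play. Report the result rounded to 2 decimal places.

$41.19

E[payout] = (17/32)·(-11) + (4/32)·(-3) + (11/32)·167 = 819/16
Expected profit = 819/16 − 10 = 659/16 ≈ $41.19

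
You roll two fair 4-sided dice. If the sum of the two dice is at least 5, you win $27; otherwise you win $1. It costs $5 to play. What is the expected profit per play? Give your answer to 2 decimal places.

E[payout] = (3/8)·1 + (5/8)·27 = 69/4
Expected profit = 69/4 − 5 = 49/4 ≈ $12.25

$12.25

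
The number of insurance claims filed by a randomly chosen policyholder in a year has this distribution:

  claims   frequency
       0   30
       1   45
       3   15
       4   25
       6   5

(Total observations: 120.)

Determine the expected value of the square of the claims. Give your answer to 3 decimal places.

6.333

Total = 120, so P(claims=0) = 30/120, etc.
E[X²] = (1/4)·0 + (3/8)·1 + (1/8)·9 + (5/24)·16 + (1/24)·36
     = 19/3 ≈ 6.333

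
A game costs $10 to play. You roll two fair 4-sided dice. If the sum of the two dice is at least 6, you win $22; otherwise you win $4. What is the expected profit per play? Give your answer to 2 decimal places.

E[payout] = (5/8)·4 + (3/8)·22 = 43/4
Expected profit = 43/4 − 10 = 3/4 ≈ $0.75

$0.75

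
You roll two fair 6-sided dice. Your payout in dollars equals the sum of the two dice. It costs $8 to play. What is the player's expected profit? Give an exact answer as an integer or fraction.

Distribution of the sum of the two dice: 2 w.p. 1/36, 3 w.p. 1/18, 4 w.p. 1/12, 5 w.p. 1/9, 6 w.p. 5/36, 7 w.p. 1/6, …
E[payout] = (1/36)·2 + (1/18)·3 + (1/12)·4 + (1/9)·5 + (5/36)·6 + (1/6)·7 + (5/36)·8 + (1/9)·9 + (1/12)·10 + (1/18)·11 + (1/36)·12 = 7
Expected profit = 7 − 8 = -1

-$1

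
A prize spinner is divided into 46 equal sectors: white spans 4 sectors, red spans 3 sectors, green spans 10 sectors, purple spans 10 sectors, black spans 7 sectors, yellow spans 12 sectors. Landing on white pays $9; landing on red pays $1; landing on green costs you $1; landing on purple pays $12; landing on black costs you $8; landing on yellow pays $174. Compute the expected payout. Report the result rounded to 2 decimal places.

$47.41

E[payout] = (4/46)·9 + (3/46)·1 + (10/46)·(-1) + (10/46)·12 + (7/46)·(-8) + (12/46)·174 = 2181/46
≈ $47.41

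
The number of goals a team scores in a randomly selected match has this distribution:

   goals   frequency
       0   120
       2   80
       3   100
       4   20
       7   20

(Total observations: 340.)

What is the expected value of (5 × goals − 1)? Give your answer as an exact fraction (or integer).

9

Total = 340, so P(goals=0) = 120/340, etc.
E[5x-1] = (6/17)·(-1) + (4/17)·9 + (5/17)·14 + (1/17)·19 + (1/17)·34
     = 9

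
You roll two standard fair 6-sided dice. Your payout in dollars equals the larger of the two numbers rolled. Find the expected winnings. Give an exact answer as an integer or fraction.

161/36 dollars

Distribution of the larger of the two numbers rolled: 1 w.p. 1/36, 2 w.p. 1/12, 3 w.p. 5/36, 4 w.p. 7/36, 5 w.p. 1/4, 6 w.p. 11/36
E[payout] = (1/36)·1 + (1/12)·2 + (5/36)·3 + (7/36)·4 + (1/4)·5 + (11/36)·6 = 161/36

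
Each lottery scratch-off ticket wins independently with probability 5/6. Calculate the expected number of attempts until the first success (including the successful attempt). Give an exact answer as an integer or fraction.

For a geometric distribution, E[trials] = 1/p = 1/(5/6) = 6/5.

6/5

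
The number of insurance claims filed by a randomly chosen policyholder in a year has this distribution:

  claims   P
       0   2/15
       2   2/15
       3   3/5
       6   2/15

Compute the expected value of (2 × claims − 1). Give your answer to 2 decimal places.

E[2x-1] = (2/15)·(-1) + (2/15)·3 + (3/5)·5 + (2/15)·11
     = 71/15 ≈ 4.73

4.73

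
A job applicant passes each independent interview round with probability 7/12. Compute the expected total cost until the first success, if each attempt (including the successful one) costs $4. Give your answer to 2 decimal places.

$6.86

E[#attempts] = 1/p = 12/7; E[cost] = 4·12/7 = 48/7.
≈ 6.86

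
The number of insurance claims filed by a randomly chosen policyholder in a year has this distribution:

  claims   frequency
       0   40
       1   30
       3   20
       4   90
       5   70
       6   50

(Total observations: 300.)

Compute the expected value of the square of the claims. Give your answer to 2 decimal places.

Total = 300, so P(claims=0) = 40/300, etc.
E[X²] = (2/15)·0 + (1/10)·1 + (1/15)·9 + (3/10)·16 + (7/30)·25 + (1/6)·36
     = 52/3 ≈ 17.33

17.33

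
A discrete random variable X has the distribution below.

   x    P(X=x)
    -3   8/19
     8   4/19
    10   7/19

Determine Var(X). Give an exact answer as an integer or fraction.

E[X] = (8/19)·(-3) + (4/19)·8 + (7/19)·10 = 78/19
E[X²] = (8/19)·9 + (4/19)·64 + (7/19)·100 = 1028/19
Var(X) = 1028/19 − (78/19)² = 13448/361

13448/361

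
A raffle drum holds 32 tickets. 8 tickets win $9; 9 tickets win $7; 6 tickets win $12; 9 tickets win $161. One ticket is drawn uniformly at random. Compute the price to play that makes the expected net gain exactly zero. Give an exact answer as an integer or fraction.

207/4 dollars

E[payout] = (8/32)·9 + (9/32)·7 + (6/32)·12 + (9/32)·161 = 207/4
Fair fee = E[payout] = 207/4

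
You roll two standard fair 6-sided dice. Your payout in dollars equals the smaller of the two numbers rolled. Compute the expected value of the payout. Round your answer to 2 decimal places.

Distribution of the smaller of the two numbers rolled: 1 w.p. 11/36, 2 w.p. 1/4, 3 w.p. 7/36, 4 w.p. 5/36, 5 w.p. 1/12, 6 w.p. 1/36
E[payout] = (11/36)·1 + (1/4)·2 + (7/36)·3 + (5/36)·4 + (1/12)·5 + (1/36)·6 = 91/36
≈ $2.53

$2.53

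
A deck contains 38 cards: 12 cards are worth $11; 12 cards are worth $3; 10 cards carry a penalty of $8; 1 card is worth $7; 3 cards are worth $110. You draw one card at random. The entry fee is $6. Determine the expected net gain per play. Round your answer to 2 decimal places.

E[payout] = (12/38)·11 + (12/38)·3 + (10/38)·(-8) + (1/38)·7 + (3/38)·110 = 425/38
Expected profit = 425/38 − 6 = 197/38 ≈ $5.18

$5.18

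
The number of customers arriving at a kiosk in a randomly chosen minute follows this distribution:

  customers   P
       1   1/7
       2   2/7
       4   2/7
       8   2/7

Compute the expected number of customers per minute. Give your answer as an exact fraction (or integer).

E[X] = (1/7)·1 + (2/7)·2 + (2/7)·4 + (2/7)·8
     = 29/7

29/7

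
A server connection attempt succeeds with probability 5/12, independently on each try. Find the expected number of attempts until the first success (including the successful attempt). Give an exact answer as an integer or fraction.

For a geometric distribution, E[trials] = 1/p = 1/(5/12) = 12/5.

12/5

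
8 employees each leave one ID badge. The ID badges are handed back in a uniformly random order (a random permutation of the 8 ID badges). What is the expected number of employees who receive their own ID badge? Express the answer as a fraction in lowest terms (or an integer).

1

Let Xᵢ = 1 if person i gets their own ID badge. For each i, P(Xᵢ=1) = 1/8.
By linearity of expectation, E[X₁+…+X_8] = 8·(1/8) = 1.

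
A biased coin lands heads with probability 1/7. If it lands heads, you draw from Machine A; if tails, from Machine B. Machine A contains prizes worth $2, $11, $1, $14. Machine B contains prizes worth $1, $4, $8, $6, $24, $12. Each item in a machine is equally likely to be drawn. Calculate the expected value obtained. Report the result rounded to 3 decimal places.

$8.857

E[X | Machine A] = (2 + 11 + 1 + 14)/4 = 7
E[X | Machine B] = (1 + 4 + 8 + 6 + 24 + 12)/6 = 55/6
E[X] = (1/7)·7 + (6/7)·55/6 = 62/7 ≈ 8.857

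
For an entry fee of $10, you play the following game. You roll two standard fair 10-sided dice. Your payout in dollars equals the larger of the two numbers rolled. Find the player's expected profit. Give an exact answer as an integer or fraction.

Distribution of the larger of the two numbers rolled: 1 w.p. 1/100, 2 w.p. 3/100, 3 w.p. 1/20, 4 w.p. 7/100, 5 w.p. 9/100, 6 w.p. 11/100, …
E[payout] = (1/100)·1 + (3/100)·2 + (1/20)·3 + (7/100)·4 + (9/100)·5 + (11/100)·6 + (13/100)·7 + (3/20)·8 + (17/100)·9 + (19/100)·10 = 143/20
Expected profit = 143/20 − 10 = -57/20

-57/20 dollars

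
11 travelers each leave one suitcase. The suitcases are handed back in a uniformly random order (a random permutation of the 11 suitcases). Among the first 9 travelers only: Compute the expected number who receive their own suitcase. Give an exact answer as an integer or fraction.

Let Xᵢ = 1 if person i gets their own suitcase. For each i, P(Xᵢ=1) = 1/11.
By linearity of expectation, E[X₁+…+X_9] = 9·(1/11) = 9/11.

9/11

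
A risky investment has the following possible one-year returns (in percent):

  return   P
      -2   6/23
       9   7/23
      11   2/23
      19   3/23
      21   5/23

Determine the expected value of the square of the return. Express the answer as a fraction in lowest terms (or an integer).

E[X²] = (6/23)·4 + (7/23)·81 + (2/23)·121 + (3/23)·361 + (5/23)·441
     = 4121/23

4121/23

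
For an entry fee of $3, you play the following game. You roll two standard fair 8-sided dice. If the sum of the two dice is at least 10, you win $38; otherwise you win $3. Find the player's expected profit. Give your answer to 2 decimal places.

$15.31

E[payout] = (9/16)·3 + (7/16)·38 = 293/16
Expected profit = 293/16 − 3 = 245/16 ≈ $15.31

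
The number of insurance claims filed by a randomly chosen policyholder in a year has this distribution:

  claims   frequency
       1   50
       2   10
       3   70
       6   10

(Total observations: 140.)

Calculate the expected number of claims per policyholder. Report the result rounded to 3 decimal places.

2.429

Total = 140, so P(claims=1) = 50/140, etc.
E[X] = (5/14)·1 + (1/14)·2 + (1/2)·3 + (1/14)·6
     = 17/7 ≈ 2.429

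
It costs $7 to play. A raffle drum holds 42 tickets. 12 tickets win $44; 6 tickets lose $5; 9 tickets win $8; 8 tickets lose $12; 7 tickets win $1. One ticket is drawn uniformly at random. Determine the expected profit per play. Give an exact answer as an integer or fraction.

187/42 dollars

E[payout] = (12/42)·44 + (6/42)·(-5) + (9/42)·8 + (8/42)·(-12) + (7/42)·1 = 481/42
Expected profit = 481/42 − 7 = 187/42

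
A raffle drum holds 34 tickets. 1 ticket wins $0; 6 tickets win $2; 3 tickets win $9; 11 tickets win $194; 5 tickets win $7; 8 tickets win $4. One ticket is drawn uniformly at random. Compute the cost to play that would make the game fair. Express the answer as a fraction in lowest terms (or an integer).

1120/17 dollars

E[payout] = (1/34)·0 + (6/34)·2 + (3/34)·9 + (11/34)·194 + (5/34)·7 + (8/34)·4 = 1120/17
Fair fee = E[payout] = 1120/17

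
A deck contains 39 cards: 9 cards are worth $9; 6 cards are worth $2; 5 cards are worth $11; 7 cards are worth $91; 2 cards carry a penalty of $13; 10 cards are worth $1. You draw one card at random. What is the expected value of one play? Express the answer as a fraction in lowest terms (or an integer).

E[payout] = (9/39)·9 + (6/39)·2 + (5/39)·11 + (7/39)·91 + (2/39)·(-13) + (10/39)·1 = 769/39

769/39 dollars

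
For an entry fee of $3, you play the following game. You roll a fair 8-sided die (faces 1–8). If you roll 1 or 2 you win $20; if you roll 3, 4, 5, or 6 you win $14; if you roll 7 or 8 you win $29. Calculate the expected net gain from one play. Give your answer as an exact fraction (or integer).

65/4 dollars

E[payout] = (1/2)·14 + (1/4)·20 + (1/4)·29 = 77/4
Expected profit = 77/4 − 3 = 65/4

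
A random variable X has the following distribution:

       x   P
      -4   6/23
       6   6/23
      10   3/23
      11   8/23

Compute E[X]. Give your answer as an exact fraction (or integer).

130/23

E[X] = (6/23)·(-4) + (6/23)·6 + (3/23)·10 + (8/23)·11
     = 130/23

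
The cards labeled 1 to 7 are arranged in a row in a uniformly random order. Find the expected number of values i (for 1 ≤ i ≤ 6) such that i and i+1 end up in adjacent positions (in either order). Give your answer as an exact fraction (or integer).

For each i ∈ {1,…,6}, let Xᵢ = 1 if i and i+1 are adjacent. P(Xᵢ=1) = 2·(7−1)!/7! = 2/7.
By linearity, E[ΣXᵢ] = (6)·(2/7) = 12/7.

12/7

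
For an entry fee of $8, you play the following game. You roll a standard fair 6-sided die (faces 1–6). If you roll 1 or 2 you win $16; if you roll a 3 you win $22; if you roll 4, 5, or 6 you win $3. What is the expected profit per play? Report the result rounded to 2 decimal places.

E[payout] = (1/2)·3 + (1/3)·16 + (1/6)·22 = 21/2
Expected profit = 21/2 − 8 = 5/2 ≈ $2.50

$2.50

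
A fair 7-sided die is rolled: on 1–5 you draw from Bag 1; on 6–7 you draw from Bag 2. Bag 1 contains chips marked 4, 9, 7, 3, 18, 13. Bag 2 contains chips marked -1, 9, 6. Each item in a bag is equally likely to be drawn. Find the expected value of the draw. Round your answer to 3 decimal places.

E[X | Bag 1] = (4 + 9 + 7 + 3 + 18 + 13)/6 = 9
E[X | Bag 2] = (-1 + 9 + 6)/3 = 14/3
E[X] = (5/7)·9 + (2/7)·14/3 = 163/21 ≈ 7.762

7.762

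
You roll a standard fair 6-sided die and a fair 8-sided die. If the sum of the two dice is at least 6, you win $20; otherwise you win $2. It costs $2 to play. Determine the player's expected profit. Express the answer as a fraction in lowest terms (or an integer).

57/4 dollars

E[payout] = (5/24)·2 + (19/24)·20 = 65/4
Expected profit = 65/4 − 2 = 57/4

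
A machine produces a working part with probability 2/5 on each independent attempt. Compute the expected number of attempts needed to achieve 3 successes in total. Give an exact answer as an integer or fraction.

By linearity (sum of 3 independent geometric waits), E[trials] = 3/p = 3/(2/5) = 15/2.

15/2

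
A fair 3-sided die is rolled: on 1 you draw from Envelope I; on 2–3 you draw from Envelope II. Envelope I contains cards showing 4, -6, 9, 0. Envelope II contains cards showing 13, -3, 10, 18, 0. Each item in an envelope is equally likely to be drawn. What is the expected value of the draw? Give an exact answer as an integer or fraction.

E[X | Envelope I] = (4 − 6 + 9 + 0)/4 = 7/4
E[X | Envelope II] = (13 − 3 + 10 + 18 + 0)/5 = 38/5
E[X] = (1/3)·7/4 + (2/3)·38/5 = 113/20

113/20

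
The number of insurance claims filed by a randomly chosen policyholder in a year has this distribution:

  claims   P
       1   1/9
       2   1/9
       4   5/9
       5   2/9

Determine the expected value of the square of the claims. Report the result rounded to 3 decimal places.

E[X²] = (1/9)·1 + (1/9)·4 + (5/9)·16 + (2/9)·25
     = 15 ≈ 15.000

15.000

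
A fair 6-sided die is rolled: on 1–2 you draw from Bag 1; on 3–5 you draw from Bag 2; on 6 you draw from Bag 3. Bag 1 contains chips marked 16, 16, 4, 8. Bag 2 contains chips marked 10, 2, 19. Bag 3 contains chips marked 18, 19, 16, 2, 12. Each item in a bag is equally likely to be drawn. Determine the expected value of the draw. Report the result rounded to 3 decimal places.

11.067

E[X | Bag 1] = (16 + 16 + 4 + 8)/4 = 11
E[X | Bag 2] = (10 + 2 + 19)/3 = 31/3
E[X | Bag 3] = (18 + 19 + 16 + 2 + 12)/5 = 67/5
E[X] = (1/3)·11 + (1/2)·31/3 + (1/6)·67/5 = 166/15 ≈ 11.067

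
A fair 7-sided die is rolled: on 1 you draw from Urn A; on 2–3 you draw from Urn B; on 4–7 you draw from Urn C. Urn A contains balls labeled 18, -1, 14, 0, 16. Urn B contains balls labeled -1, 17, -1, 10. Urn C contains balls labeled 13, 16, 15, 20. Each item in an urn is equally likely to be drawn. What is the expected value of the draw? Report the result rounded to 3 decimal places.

12.271

E[X | Urn A] = (18 − 1 + 14 + 0 + 16)/5 = 47/5
E[X | Urn B] = (-1 + 17 − 1 + 10)/4 = 25/4
E[X | Urn C] = (13 + 16 + 15 + 20)/4 = 16
E[X] = (1/7)·47/5 + (2/7)·25/4 + (4/7)·16 = 859/70 ≈ 12.271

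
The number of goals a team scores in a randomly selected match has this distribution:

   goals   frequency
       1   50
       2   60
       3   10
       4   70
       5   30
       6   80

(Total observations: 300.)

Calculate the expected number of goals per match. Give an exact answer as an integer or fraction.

Total = 300, so P(goals=1) = 50/300, etc.
E[X] = (1/6)·1 + (1/5)·2 + (1/30)·3 + (7/30)·4 + (1/10)·5 + (4/15)·6
     = 37/10

37/10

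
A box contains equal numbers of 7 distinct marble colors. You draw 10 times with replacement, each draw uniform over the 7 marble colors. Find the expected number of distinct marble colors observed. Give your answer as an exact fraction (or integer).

222009073/40353607

Let Xⱼ=1 if type j appears at least once. P(Xⱼ=1) = 1 − ((7−1)/7)^10 = 222009073/282475249.
E[#distinct] = 7·222009073/282475249 = 222009073/40353607.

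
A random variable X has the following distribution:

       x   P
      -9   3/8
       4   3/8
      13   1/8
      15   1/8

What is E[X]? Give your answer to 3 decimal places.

1.625

E[X] = (3/8)·(-9) + (3/8)·4 + (1/8)·13 + (1/8)·15
     = 13/8 ≈ 1.625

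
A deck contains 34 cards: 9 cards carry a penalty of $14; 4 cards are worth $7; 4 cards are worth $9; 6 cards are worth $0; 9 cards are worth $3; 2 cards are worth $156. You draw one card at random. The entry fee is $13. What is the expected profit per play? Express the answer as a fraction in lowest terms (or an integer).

E[payout] = (9/34)·(-14) + (4/34)·7 + (4/34)·9 + (6/34)·0 + (9/34)·3 + (2/34)·156 = 277/34
Expected profit = 277/34 − 13 = -165/34

-165/34 dollars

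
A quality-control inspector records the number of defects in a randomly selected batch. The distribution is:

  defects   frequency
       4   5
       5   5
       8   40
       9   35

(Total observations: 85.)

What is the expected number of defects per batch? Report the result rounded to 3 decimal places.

Total = 85, so P(defects=4) = 5/85, etc.
E[X] = (1/17)·4 + (1/17)·5 + (8/17)·8 + (7/17)·9
     = 8 ≈ 8.000

8.000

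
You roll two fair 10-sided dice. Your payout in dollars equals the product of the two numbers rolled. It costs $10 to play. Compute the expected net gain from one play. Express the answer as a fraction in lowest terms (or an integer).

Distribution of the product of the two numbers rolled: 1 w.p. 1/100, 2 w.p. 1/50, 3 w.p. 1/50, 4 w.p. 3/100, 5 w.p. 1/50, 6 w.p. 1/25, …
E[payout] = (1/100)·1 + (1/50)·2 + (1/50)·3 + (3/100)·4 + (1/50)·5 + (1/25)·6 + (1/50)·7 + (1/25)·8 + (3/100)·9 + (1/25)·10 + (1/25)·12 + (1/50)·14 + (1/50)·15 + (3/100)·16 + (1/25)·18 + (1/25)·20 + (1/50)·21 + (1/25)·24 + (1/100)·25 + (1/50)·27 + (1/50)·28 + (1/25)·30 + (1/50)·32 + (1/50)·35 + (3/100)·36 + (1/25)·40 + (1/50)·42 + (1/50)·45 + (1/50)·48 + (1/100)·49 + (1/50)·50 + (1/50)·54 + (1/50)·56 + (1/50)·60 + (1/50)·63 + (1/100)·64 + (1/50)·70 + (1/50)·72 + (1/50)·80 + (1/100)·81 + (1/50)·90 + (1/100)·100 = 121/4
Expected profit = 121/4 − 10 = 81/4

81/4 dollars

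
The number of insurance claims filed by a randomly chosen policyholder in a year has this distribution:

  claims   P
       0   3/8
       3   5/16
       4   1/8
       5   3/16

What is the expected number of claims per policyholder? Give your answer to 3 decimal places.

E[X] = (3/8)·0 + (5/16)·3 + (1/8)·4 + (3/16)·5
     = 19/8 ≈ 2.375

2.375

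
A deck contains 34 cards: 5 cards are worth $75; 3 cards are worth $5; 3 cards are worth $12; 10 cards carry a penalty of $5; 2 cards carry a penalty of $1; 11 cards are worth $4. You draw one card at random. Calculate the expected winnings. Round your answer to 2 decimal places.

E[payout] = (5/34)·75 + (3/34)·5 + (3/34)·12 + (10/34)·(-5) + (2/34)·(-1) + (11/34)·4 = 209/17
≈ $12.29

$12.29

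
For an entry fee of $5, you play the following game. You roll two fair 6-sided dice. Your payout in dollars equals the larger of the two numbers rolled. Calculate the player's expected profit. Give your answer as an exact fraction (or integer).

-19/36 dollars

Distribution of the larger of the two numbers rolled: 1 w.p. 1/36, 2 w.p. 1/12, 3 w.p. 5/36, 4 w.p. 7/36, 5 w.p. 1/4, 6 w.p. 11/36
E[payout] = (1/36)·1 + (1/12)·2 + (5/36)·3 + (7/36)·4 + (1/4)·5 + (11/36)·6 = 161/36
Expected profit = 161/36 − 5 = -19/36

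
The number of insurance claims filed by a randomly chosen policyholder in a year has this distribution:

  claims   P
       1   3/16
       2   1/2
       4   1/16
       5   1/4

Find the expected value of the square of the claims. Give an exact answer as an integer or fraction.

151/16

E[X²] = (3/16)·1 + (1/2)·4 + (1/16)·16 + (1/4)·25
     = 151/16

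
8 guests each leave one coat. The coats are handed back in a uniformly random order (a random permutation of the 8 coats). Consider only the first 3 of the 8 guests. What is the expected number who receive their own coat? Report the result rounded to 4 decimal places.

Let Xᵢ = 1 if person i gets their own coat. For each i, P(Xᵢ=1) = 1/8.
By linearity of expectation, E[X₁+…+X_3] = 3·(1/8) = 3/8.
≈ 0.3750

0.3750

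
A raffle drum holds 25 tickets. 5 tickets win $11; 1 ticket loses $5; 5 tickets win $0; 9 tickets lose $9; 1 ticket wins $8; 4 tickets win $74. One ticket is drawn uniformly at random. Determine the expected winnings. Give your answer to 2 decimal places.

$10.92

E[payout] = (5/25)·11 + (1/25)·(-5) + (5/25)·0 + (9/25)·(-9) + (1/25)·8 + (4/25)·74 = 273/25
≈ $10.92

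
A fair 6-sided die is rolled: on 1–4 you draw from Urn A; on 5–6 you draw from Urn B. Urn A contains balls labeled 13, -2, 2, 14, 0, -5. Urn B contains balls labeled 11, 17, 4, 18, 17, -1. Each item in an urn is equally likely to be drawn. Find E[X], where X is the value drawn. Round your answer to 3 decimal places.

E[X | Urn A] = (13 − 2 + 2 + 14 + 0 − 5)/6 = 11/3
E[X | Urn B] = (11 + 17 + 4 + 18 + 17 − 1)/6 = 11
E[X] = (2/3)·11/3 + (1/3)·11 = 55/9 ≈ 6.111

6.111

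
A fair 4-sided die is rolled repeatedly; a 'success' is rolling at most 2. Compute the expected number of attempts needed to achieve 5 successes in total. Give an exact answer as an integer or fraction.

By linearity (sum of 5 independent geometric waits), E[trials] = 5/p = 5/(1/2) = 10.

10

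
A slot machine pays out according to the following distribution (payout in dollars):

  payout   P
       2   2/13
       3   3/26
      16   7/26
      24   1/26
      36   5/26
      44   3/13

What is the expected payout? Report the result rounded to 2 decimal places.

E[X] = (2/13)·2 + (3/26)·3 + (7/26)·16 + (1/26)·24 + (5/26)·36 + (3/13)·44
     = 597/26 ≈ 22.96

$22.96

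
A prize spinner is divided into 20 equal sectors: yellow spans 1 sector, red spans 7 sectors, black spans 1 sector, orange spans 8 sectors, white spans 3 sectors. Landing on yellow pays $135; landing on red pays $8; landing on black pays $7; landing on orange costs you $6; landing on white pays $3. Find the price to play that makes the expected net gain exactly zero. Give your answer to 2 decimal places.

E[payout] = (1/20)·135 + (7/20)·8 + (1/20)·7 + (8/20)·(-6) + (3/20)·3 = 159/20
Fair fee = E[payout] = 159/20 ≈ $7.95

$7.95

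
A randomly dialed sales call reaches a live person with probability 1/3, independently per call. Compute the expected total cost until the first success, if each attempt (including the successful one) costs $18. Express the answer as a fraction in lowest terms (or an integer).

$54

E[#attempts] = 1/p = 3; E[cost] = 18·3 = 54.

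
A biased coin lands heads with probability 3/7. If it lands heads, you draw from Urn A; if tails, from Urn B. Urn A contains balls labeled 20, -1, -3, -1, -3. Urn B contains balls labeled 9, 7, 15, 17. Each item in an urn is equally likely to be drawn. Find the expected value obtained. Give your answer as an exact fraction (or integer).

E[X | Urn A] = (20 − 1 − 3 − 1 − 3)/5 = 12/5
E[X | Urn B] = (9 + 7 + 15 + 17)/4 = 12
E[X] = (3/7)·12/5 + (4/7)·12 = 276/35

276/35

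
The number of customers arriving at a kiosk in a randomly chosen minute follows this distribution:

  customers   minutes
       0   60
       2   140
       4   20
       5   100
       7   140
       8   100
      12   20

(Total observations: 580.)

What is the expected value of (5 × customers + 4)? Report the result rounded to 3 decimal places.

28.828

Total = 580, so P(customers=0) = 60/580, etc.
E[5x+4] = (3/29)·4 + (7/29)·14 + (1/29)·24 + (5/29)·29 + (7/29)·39 + (5/29)·44 + (1/29)·64
     = 836/29 ≈ 28.828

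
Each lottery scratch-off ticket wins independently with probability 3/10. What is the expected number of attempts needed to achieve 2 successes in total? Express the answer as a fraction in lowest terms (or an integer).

By linearity (sum of 2 independent geometric waits), E[trials] = 2/p = 2/(3/10) = 20/3.

20/3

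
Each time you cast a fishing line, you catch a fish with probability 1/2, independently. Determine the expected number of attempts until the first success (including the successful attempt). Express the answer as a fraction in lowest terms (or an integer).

For a geometric distribution, E[trials] = 1/p = 1/(1/2) = 2.

2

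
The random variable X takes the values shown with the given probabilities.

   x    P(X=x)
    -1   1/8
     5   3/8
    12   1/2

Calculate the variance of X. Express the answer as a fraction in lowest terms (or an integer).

E[X] = (1/8)·(-1) + (3/8)·5 + (1/2)·12 = 31/4
E[X²] = (1/8)·1 + (3/8)·25 + (1/2)·144 = 163/2
Var(X) = 163/2 − (31/4)² = 343/16

343/16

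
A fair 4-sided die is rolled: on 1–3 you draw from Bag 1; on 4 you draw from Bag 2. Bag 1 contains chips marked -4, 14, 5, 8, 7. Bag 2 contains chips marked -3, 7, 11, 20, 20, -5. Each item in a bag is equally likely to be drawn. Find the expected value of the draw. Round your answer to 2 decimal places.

6.58

E[X | Bag 1] = (-4 + 14 + 5 + 8 + 7)/5 = 6
E[X | Bag 2] = (-3 + 7 + 11 + 20 + 20 − 5)/6 = 25/3
E[X] = (3/4)·6 + (1/4)·25/3 = 79/12 ≈ 6.58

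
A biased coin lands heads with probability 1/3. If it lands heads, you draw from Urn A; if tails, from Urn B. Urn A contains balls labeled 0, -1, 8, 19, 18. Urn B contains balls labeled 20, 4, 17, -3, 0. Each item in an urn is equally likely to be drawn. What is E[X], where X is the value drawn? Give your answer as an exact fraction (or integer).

8

E[X | Urn A] = (0 − 1 + 8 + 19 + 18)/5 = 44/5
E[X | Urn B] = (20 + 4 + 17 − 3 + 0)/5 = 38/5
E[X] = (1/3)·44/5 + (2/3)·38/5 = 8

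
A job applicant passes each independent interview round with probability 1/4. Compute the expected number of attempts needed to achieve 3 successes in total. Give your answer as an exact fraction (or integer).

By linearity (sum of 3 independent geometric waits), E[trials] = 3/p = 3/(1/4) = 12.

12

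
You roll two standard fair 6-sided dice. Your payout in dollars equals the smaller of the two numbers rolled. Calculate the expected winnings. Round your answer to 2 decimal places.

Distribution of the smaller of the two numbers rolled: 1 w.p. 11/36, 2 w.p. 1/4, 3 w.p. 7/36, 4 w.p. 5/36, 5 w.p. 1/12, 6 w.p. 1/36
E[payout] = (11/36)·1 + (1/4)·2 + (7/36)·3 + (5/36)·4 + (1/12)·5 + (1/36)·6 = 91/36
≈ $2.53

$2.53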